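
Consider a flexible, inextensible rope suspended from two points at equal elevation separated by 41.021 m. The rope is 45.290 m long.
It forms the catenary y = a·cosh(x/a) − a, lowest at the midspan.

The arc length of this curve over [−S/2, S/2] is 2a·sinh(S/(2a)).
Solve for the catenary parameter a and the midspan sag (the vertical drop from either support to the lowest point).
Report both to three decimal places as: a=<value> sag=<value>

seed: a₀ = √(S³/(24(L−S))) = √(41.021³/(24·4.269)) = 25.956173
iter 1: u=0.790197  f(a)=+1.353e-01  f'(a)=-3.499e-01  a ← 25.956173 − (+1.353e-01/-3.499e-01) = 26.342750
iter 2: u=0.778601  f(a)=+3.081e-03  f'(a)=-3.342e-01  a ← 26.342750 − (+3.081e-03/-3.342e-01) = 26.351972
iter 3: u=0.778329  f(a)=+1.681e-06  f'(a)=-3.338e-01  a ← 26.351972 − (+1.681e-06/-3.338e-01) = 26.351977
iter 4: u=0.778329  f(a)=+5.045e-13  f'(a)=-3.338e-01  a ← 26.351977 − (+5.045e-13/-3.338e-01) = 26.351977
converged: |Δa| < 1e-12 after 4 iterations
sag = a·(cosh(S/(2a)) − 1) = 26.351977·(cosh(0.778329) − 1) = 8.393134
T_max/T_min = cosh(S/(2a)) = 1.318501

a=26.352 sag=8.393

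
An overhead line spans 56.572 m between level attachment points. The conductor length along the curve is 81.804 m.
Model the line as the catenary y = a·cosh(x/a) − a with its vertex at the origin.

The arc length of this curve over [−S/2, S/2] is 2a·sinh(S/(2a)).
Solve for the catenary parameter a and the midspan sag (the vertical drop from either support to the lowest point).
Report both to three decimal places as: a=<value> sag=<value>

seed: a₀ = √(S³/(24(L−S))) = √(56.572³/(24·25.232)) = 17.291029
iter 1: u=1.635877  f(a)=+3.599e+00  f'(a)=-3.778e+00  a ← 17.291029 − (+3.599e+00/-3.778e+00) = 18.243777
iter 2: u=1.550446  f(a)=+3.189e-01  f'(a)=-3.136e+00  a ← 18.243777 − (+3.189e-01/-3.136e+00) = 18.345485
iter 3: u=1.541851  f(a)=+3.041e-03  f'(a)=-3.076e+00  a ← 18.345485 − (+3.041e-03/-3.076e+00) = 18.346474
iter 4: u=1.541768  f(a)=+2.824e-07  f'(a)=-3.076e+00  a ← 18.346474 − (+2.824e-07/-3.076e+00) = 18.346474
iter 5: u=1.541768  f(a)=+1.421e-14  f'(a)=-3.076e+00  a ← 18.346474 − (+1.421e-14/-3.076e+00) = 18.346474
converged: |Δa| < 1e-12 after 5 iterations
sag = a·(cosh(S/(2a)) − 1) = 18.346474·(cosh(1.541768) − 1) = 26.481717
T_max/T_min = cosh(S/(2a)) = 2.443423

a=18.346 sag=26.482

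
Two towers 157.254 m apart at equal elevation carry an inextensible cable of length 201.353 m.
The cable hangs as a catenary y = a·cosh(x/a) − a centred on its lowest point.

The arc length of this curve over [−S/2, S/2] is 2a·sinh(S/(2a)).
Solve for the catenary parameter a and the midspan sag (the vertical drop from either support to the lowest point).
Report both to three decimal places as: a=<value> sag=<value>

a=63.016 sag=55.756

seed: a₀ = √(S³/(24(L−S))) = √(157.254³/(24·44.099)) = 60.615342
iter 1: u=1.297147  f(a)=+3.862e+00  f'(a)=-1.715e+00  a ← 60.615342 − (+3.862e+00/-1.715e+00) = 62.867281
iter 2: u=1.250682  f(a)=+2.257e-01  f'(a)=-1.520e+00  a ← 62.867281 − (+2.257e-01/-1.520e+00) = 63.015748
iter 3: u=1.247736  f(a)=+8.762e-04  f'(a)=-1.508e+00  a ← 63.015748 − (+8.762e-04/-1.508e+00) = 63.016329
iter 4: u=1.247724  f(a)=+1.332e-08  f'(a)=-1.508e+00  a ← 63.016329 − (+1.332e-08/-1.508e+00) = 63.016329
iter 5: u=1.247724  f(a)=+0.000e+00  f'(a)=-1.508e+00  a ← 63.016329 − (+0.000e+00/-1.508e+00) = 63.016329
converged: |Δa| < 1e-12 after 5 iterations
sag = a·(cosh(S/(2a)) − 1) = 63.016329·(cosh(1.247724) − 1) = 55.755786
T_max/T_min = cosh(S/(2a)) = 1.884783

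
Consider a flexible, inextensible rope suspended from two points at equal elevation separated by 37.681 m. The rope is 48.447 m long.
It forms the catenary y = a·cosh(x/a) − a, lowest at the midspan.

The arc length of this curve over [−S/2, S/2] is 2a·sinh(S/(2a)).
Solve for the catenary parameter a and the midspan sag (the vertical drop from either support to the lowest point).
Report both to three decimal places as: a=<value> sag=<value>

seed: a₀ = √(S³/(24(L−S))) = √(37.681³/(24·10.766)) = 14.389670
iter 1: u=1.309307  f(a)=+9.614e-01  f'(a)=-1.769e+00  a ← 14.389670 − (+9.614e-01/-1.769e+00) = 14.933102
iter 2: u=1.261660  f(a)=+5.714e-02  f'(a)=-1.564e+00  a ← 14.933102 − (+5.714e-02/-1.564e+00) = 14.969628
iter 3: u=1.258582  f(a)=+2.301e-04  f'(a)=-1.552e+00  a ← 14.969628 − (+2.301e-04/-1.552e+00) = 14.969776
iter 4: u=1.258569  f(a)=+3.765e-09  f'(a)=-1.552e+00  a ← 14.969776 − (+3.765e-09/-1.552e+00) = 14.969776
iter 5: u=1.258569  f(a)=-7.105e-15  f'(a)=-1.552e+00  a ← 14.969776 − (-7.105e-15/-1.552e+00) = 14.969776
converged: |Δa| < 1e-12 after 5 iterations
sag = a·(cosh(S/(2a)) − 1) = 14.969776·(cosh(1.258569) − 1) = 13.506041
T_max/T_min = cosh(S/(2a)) = 1.902221

a=14.970 sag=13.506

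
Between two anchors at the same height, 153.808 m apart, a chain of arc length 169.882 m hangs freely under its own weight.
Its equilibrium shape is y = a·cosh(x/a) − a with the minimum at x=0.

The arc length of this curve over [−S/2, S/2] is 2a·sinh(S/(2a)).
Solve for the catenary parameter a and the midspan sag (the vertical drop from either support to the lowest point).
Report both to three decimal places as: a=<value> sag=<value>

seed: a₀ = √(S³/(24(L−S))) = √(153.808³/(24·16.074)) = 97.118236
iter 1: u=0.791860  f(a)=+5.115e-01  f'(a)=-3.522e-01  a ← 97.118236 − (+5.115e-01/-3.522e-01) = 98.570469
iter 2: u=0.780193  f(a)=+1.170e-02  f'(a)=-3.363e-01  a ← 98.570469 − (+1.170e-02/-3.363e-01) = 98.605259
iter 3: u=0.779918  f(a)=+6.438e-06  f'(a)=-3.359e-01  a ← 98.605259 − (+6.438e-06/-3.359e-01) = 98.605278
iter 4: u=0.779918  f(a)=+1.904e-12  f'(a)=-3.359e-01  a ← 98.605278 − (+1.904e-12/-3.359e-01) = 98.605278
converged: |Δa| < 1e-12 after 4 iterations
sag = a·(cosh(S/(2a)) − 1) = 98.605278·(cosh(0.779918) − 1) = 31.540695
T_max/T_min = cosh(S/(2a)) = 1.319868

a=98.605 sag=31.541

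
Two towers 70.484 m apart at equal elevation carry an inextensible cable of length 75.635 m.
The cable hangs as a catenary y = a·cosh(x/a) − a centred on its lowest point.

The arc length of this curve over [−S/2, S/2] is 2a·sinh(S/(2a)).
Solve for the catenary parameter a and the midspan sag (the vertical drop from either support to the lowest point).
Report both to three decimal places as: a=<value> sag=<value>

a=53.795 sag=11.963

seed: a₀ = √(S³/(24(L−S))) = √(70.484³/(24·5.151)) = 53.221170
iter 1: u=0.662180  f(a)=+1.141e-01  f'(a)=-2.022e-01  a ← 53.221170 − (+1.141e-01/-2.022e-01) = 53.785573
iter 2: u=0.655231  f(a)=+1.841e-03  f'(a)=-1.957e-01  a ← 53.785573 − (+1.841e-03/-1.957e-01) = 53.794978
iter 3: u=0.655117  f(a)=+4.964e-07  f'(a)=-1.956e-01  a ← 53.794978 − (+4.964e-07/-1.956e-01) = 53.794981
iter 4: u=0.655117  f(a)=+2.842e-14  f'(a)=-1.956e-01  a ← 53.794981 − (+2.842e-14/-1.956e-01) = 53.794981
converged: |Δa| < 1e-12 after 4 iterations
sag = a·(cosh(S/(2a)) − 1) = 53.794981·(cosh(0.655117) − 1) = 11.962629
T_max/T_min = cosh(S/(2a)) = 1.222374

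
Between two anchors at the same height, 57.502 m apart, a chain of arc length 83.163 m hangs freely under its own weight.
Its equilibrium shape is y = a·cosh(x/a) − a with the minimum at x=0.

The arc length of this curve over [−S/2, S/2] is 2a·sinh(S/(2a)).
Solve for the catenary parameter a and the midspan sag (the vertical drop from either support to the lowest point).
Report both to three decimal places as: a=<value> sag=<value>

seed: a₀ = √(S³/(24(L−S))) = √(57.502³/(24·25.661)) = 17.570415
iter 1: u=1.636330  f(a)=+3.663e+00  f'(a)=-3.782e+00  a ← 17.570415 − (+3.663e+00/-3.782e+00) = 18.538994
iter 2: u=1.550839  f(a)=+3.247e-01  f'(a)=-3.138e+00  a ← 18.538994 − (+3.247e-01/-3.138e+00) = 18.642452
iter 3: u=1.542233  f(a)=+3.100e-03  f'(a)=-3.079e+00  a ← 18.642452 − (+3.100e-03/-3.079e+00) = 18.643459
iter 4: u=1.542149  f(a)=+2.884e-07  f'(a)=-3.078e+00  a ← 18.643459 − (+2.884e-07/-3.078e+00) = 18.643459
iter 5: u=1.542149  f(a)=+0.000e+00  f'(a)=-3.078e+00  a ← 18.643459 − (+0.000e+00/-3.078e+00) = 18.643459
converged: |Δa| < 1e-12 after 5 iterations
sag = a·(cosh(S/(2a)) − 1) = 18.643459·(cosh(1.542149) − 1) = 26.926265
T_max/T_min = cosh(S/(2a)) = 2.444274

a=18.643 sag=26.926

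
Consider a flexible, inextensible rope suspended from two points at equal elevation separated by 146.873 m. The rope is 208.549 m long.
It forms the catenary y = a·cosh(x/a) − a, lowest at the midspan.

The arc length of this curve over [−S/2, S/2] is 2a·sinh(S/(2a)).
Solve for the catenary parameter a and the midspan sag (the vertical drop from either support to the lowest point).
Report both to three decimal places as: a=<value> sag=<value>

seed: a₀ = √(S³/(24(L−S))) = √(146.873³/(24·61.676)) = 46.264644
iter 1: u=1.587314  f(a)=+8.253e+00  f'(a)=-3.401e+00  a ← 46.264644 − (+8.253e+00/-3.401e+00) = 48.690925
iter 2: u=1.508217  f(a)=+6.937e-01  f'(a)=-2.852e+00  a ← 48.690925 − (+6.937e-01/-2.852e+00) = 48.934180
iter 3: u=1.500720  f(a)=+5.894e-03  f'(a)=-2.803e+00  a ← 48.934180 − (+5.894e-03/-2.803e+00) = 48.936282
iter 4: u=1.500655  f(a)=+4.335e-07  f'(a)=-2.803e+00  a ← 48.936282 − (+4.335e-07/-2.803e+00) = 48.936282
iter 5: u=1.500655  f(a)=+2.842e-14  f'(a)=-2.803e+00  a ← 48.936282 − (+2.842e-14/-2.803e+00) = 48.936282
converged: |Δa| < 1e-12 after 5 iterations
sag = a·(cosh(S/(2a)) − 1) = 48.936282·(cosh(1.500655) − 1) = 66.250223
T_max/T_min = cosh(S/(2a)) = 2.353806

a=48.936 sag=66.250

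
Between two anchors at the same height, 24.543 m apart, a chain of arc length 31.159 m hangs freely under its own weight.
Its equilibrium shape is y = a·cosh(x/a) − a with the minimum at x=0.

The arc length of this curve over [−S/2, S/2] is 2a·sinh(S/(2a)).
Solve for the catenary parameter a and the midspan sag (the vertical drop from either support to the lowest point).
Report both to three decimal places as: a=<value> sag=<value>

seed: a₀ = √(S³/(24(L−S))) = √(24.543³/(24·6.616)) = 9.649129
iter 1: u=1.271773  f(a)=+5.561e-01  f'(a)=-1.606e+00  a ← 9.649129 − (+5.561e-01/-1.606e+00) = 9.995332
iter 2: u=1.227723  f(a)=+3.133e-02  f'(a)=-1.430e+00  a ← 9.995332 − (+3.133e-02/-1.430e+00) = 10.017243
iter 3: u=1.225038  f(a)=+1.126e-04  f'(a)=-1.420e+00  a ← 10.017243 − (+1.126e-04/-1.420e+00) = 10.017322
iter 4: u=1.225028  f(a)=+1.465e-09  f'(a)=-1.420e+00  a ← 10.017322 − (+1.465e-09/-1.420e+00) = 10.017322
iter 5: u=1.225028  f(a)=+0.000e+00  f'(a)=-1.420e+00  a ← 10.017322 − (+0.000e+00/-1.420e+00) = 10.017322
converged: |Δa| < 1e-12 after 5 iterations
sag = a·(cosh(S/(2a)) − 1) = 10.017322·(cosh(1.225028) − 1) = 8.504761
T_max/T_min = cosh(S/(2a)) = 1.849005

a=10.017 sag=8.505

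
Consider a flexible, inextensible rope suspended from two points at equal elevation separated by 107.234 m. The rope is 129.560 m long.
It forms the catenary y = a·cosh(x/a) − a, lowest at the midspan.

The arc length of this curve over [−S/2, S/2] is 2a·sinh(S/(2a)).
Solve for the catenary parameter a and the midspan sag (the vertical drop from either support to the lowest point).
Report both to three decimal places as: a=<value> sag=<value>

a=49.403 sag=32.065

seed: a₀ = √(S³/(24(L−S))) = √(107.234³/(24·22.326)) = 47.971984
iter 1: u=1.117673  f(a)=+1.437e+00  f'(a)=-1.052e+00  a ← 47.971984 − (+1.437e+00/-1.052e+00) = 49.337158
iter 2: u=1.086747  f(a)=+6.361e-02  f'(a)=-9.611e-01  a ← 49.337158 − (+6.361e-02/-9.611e-01) = 49.403346
iter 3: u=1.085291  f(a)=+1.375e-04  f'(a)=-9.569e-01  a ← 49.403346 − (+1.375e-04/-9.569e-01) = 49.403490
iter 4: u=1.085288  f(a)=+6.454e-10  f'(a)=-9.569e-01  a ← 49.403490 − (+6.454e-10/-9.569e-01) = 49.403490
iter 5: u=1.085288  f(a)=+0.000e+00  f'(a)=-9.569e-01  a ← 49.403490 − (+0.000e+00/-9.569e-01) = 49.403490
converged: |Δa| < 1e-12 after 5 iterations
sag = a·(cosh(S/(2a)) − 1) = 49.403490·(cosh(1.085288) − 1) = 32.065236
T_max/T_min = cosh(S/(2a)) = 1.649048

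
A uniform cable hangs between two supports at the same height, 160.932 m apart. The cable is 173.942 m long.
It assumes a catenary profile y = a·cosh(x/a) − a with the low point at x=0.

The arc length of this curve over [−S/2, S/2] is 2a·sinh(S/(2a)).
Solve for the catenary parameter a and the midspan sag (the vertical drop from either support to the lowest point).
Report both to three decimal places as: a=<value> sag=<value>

a=116.912 sag=28.801

seed: a₀ = √(S³/(24(L−S))) = √(160.932³/(24·13.010)) = 115.536536
iter 1: u=0.696455  f(a)=+3.192e-01  f'(a)=-2.363e-01  a ← 115.536536 − (+3.192e-01/-2.363e-01) = 116.887191
iter 2: u=0.688407  f(a)=+5.684e-03  f'(a)=-2.280e-01  a ← 116.887191 − (+5.684e-03/-2.280e-01) = 116.912122
iter 3: u=0.688261  f(a)=+1.874e-06  f'(a)=-2.278e-01  a ← 116.912122 − (+1.874e-06/-2.278e-01) = 116.912130
iter 4: u=0.688260  f(a)=+1.705e-13  f'(a)=-2.278e-01  a ← 116.912130 − (+1.705e-13/-2.278e-01) = 116.912130
converged: |Δa| < 1e-12 after 4 iterations
sag = a·(cosh(S/(2a)) − 1) = 116.912130·(cosh(0.688260) − 1) = 28.801291
T_max/T_min = cosh(S/(2a)) = 1.246350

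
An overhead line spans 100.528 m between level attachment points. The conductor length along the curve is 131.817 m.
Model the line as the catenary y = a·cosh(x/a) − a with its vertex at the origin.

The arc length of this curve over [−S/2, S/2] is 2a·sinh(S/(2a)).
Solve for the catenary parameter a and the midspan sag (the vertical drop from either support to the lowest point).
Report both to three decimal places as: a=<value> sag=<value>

a=38.389 sag=37.885

seed: a₀ = √(S³/(24(L−S))) = √(100.528³/(24·31.289)) = 36.781472
iter 1: u=1.366558  f(a)=+3.055e+00  f'(a)=-2.041e+00  a ← 36.781472 − (+3.055e+00/-2.041e+00) = 38.278237
iter 2: u=1.313122  f(a)=+1.964e-01  f'(a)=-1.786e+00  a ← 38.278237 − (+1.964e-01/-1.786e+00) = 38.388169
iter 3: u=1.309362  f(a)=+9.347e-04  f'(a)=-1.769e+00  a ← 38.388169 − (+9.347e-04/-1.769e+00) = 38.388697
iter 4: u=1.309344  f(a)=+2.140e-08  f'(a)=-1.769e+00  a ← 38.388697 − (+2.140e-08/-1.769e+00) = 38.388697
iter 5: u=1.309344  f(a)=+0.000e+00  f'(a)=-1.769e+00  a ← 38.388697 − (+0.000e+00/-1.769e+00) = 38.388697
converged: |Δa| < 1e-12 after 5 iterations
sag = a·(cosh(S/(2a)) − 1) = 38.388697·(cosh(1.309344) − 1) = 37.884643
T_max/T_min = cosh(S/(2a)) = 1.986870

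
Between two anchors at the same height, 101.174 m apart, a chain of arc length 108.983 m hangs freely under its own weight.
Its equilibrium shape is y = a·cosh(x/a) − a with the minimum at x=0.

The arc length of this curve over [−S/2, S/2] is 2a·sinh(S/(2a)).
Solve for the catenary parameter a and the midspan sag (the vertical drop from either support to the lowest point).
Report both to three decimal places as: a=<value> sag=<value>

a=75.182 sag=17.671

seed: a₀ = √(S³/(24(L−S))) = √(101.174³/(24·7.809)) = 74.336147
iter 1: u=0.680517  f(a)=+1.828e-01  f'(a)=-2.200e-01  a ← 74.336147 − (+1.828e-01/-2.200e-01) = 75.167202
iter 2: u=0.672993  f(a)=+3.111e-03  f'(a)=-2.126e-01  a ← 75.167202 − (+3.111e-03/-2.126e-01) = 75.181839
iter 3: u=0.672862  f(a)=+9.355e-07  f'(a)=-2.124e-01  a ← 75.181839 − (+9.355e-07/-2.124e-01) = 75.181843
iter 4: u=0.672862  f(a)=+1.137e-13  f'(a)=-2.124e-01  a ← 75.181843 − (+1.137e-13/-2.124e-01) = 75.181843
converged: |Δa| < 1e-12 after 4 iterations
sag = a·(cosh(S/(2a)) − 1) = 75.181843·(cosh(0.672862) − 1) = 17.670906
T_max/T_min = cosh(S/(2a)) = 1.235042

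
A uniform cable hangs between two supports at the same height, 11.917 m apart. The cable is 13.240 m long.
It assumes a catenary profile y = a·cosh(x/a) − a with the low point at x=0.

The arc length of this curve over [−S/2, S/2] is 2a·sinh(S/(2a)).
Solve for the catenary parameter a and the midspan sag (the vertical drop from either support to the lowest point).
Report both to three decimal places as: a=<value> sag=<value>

seed: a₀ = √(S³/(24(L−S))) = √(11.917³/(24·1.323)) = 7.300706
iter 1: u=0.816154  f(a)=+4.477e-02  f'(a)=-3.872e-01  a ← 7.300706 − (+4.477e-02/-3.872e-01) = 7.416341
iter 2: u=0.803429  f(a)=+1.086e-03  f'(a)=-3.686e-01  a ← 7.416341 − (+1.086e-03/-3.686e-01) = 7.419286
iter 3: u=0.803110  f(a)=+6.739e-07  f'(a)=-3.681e-01  a ← 7.419286 − (+6.739e-07/-3.681e-01) = 7.419288
iter 4: u=0.803109  f(a)=+2.611e-13  f'(a)=-3.681e-01  a ← 7.419288 − (+2.611e-13/-3.681e-01) = 7.419288
converged: |Δa| < 1e-12 after 4 iterations
sag = a·(cosh(S/(2a)) − 1) = 7.419288·(cosh(0.803109) − 1) = 2.524063
T_max/T_min = cosh(S/(2a)) = 1.340203

a=7.419 sag=2.524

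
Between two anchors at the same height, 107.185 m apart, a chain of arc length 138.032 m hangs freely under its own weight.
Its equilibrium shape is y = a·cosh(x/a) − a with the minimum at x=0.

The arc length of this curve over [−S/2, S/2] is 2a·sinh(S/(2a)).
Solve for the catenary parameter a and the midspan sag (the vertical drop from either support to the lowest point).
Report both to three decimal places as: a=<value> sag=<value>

seed: a₀ = √(S³/(24(L−S))) = √(107.185³/(24·30.847)) = 40.783917
iter 1: u=1.314060  f(a)=+2.775e+00  f'(a)=-1.791e+00  a ← 40.783917 − (+2.775e+00/-1.791e+00) = 42.333959
iter 2: u=1.265946  f(a)=+1.661e-01  f'(a)=-1.582e+00  a ← 42.333959 − (+1.661e-01/-1.582e+00) = 42.438928
iter 3: u=1.262815  f(a)=+6.783e-04  f'(a)=-1.569e+00  a ← 42.438928 − (+6.783e-04/-1.569e+00) = 42.439360
iter 4: u=1.262802  f(a)=+1.142e-08  f'(a)=-1.569e+00  a ← 42.439360 − (+1.142e-08/-1.569e+00) = 42.439360
iter 5: u=1.262802  f(a)=+0.000e+00  f'(a)=-1.569e+00  a ← 42.439360 − (+0.000e+00/-1.569e+00) = 42.439360
converged: |Δa| < 1e-12 after 5 iterations
sag = a·(cosh(S/(2a)) − 1) = 42.439360·(cosh(1.262802) − 1) = 38.581054
T_max/T_min = cosh(S/(2a)) = 1.909087

a=42.439 sag=38.581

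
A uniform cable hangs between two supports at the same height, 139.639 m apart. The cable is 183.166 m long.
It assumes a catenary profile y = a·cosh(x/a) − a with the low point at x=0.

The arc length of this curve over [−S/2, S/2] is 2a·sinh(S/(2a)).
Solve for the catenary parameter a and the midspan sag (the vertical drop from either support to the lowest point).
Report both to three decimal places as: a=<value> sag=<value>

a=53.287 sag=52.670

seed: a₀ = √(S³/(24(L−S))) = √(139.639³/(24·43.527)) = 51.053451
iter 1: u=1.367576  f(a)=+4.256e+00  f'(a)=-2.046e+00  a ← 51.053451 − (+4.256e+00/-2.046e+00) = 53.133680
iter 2: u=1.314035  f(a)=+2.740e-01  f'(a)=-1.790e+00  a ← 53.133680 − (+2.740e-01/-1.790e+00) = 53.286701
iter 3: u=1.310261  f(a)=+1.308e-03  f'(a)=-1.773e+00  a ← 53.286701 − (+1.308e-03/-1.773e+00) = 53.287439
iter 4: u=1.310243  f(a)=+3.012e-08  f'(a)=-1.773e+00  a ← 53.287439 − (+3.012e-08/-1.773e+00) = 53.287439
iter 5: u=1.310243  f(a)=+0.000e+00  f'(a)=-1.773e+00  a ← 53.287439 − (+0.000e+00/-1.773e+00) = 53.287439
converged: |Δa| < 1e-12 after 5 iterations
sag = a·(cosh(S/(2a)) − 1) = 53.287439·(cosh(1.310243) − 1) = 52.670086
T_max/T_min = cosh(S/(2a)) = 1.988415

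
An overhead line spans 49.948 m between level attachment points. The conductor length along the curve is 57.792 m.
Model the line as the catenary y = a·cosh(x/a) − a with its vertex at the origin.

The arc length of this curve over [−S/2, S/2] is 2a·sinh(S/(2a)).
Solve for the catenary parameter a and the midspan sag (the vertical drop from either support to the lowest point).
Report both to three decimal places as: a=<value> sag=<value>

seed: a₀ = √(S³/(24(L−S))) = √(49.948³/(24·7.844)) = 25.727805
iter 1: u=0.970701  f(a)=+3.780e-01  f'(a)=-6.692e-01  a ← 25.727805 − (+3.780e-01/-6.692e-01) = 26.292598
iter 2: u=0.949849  f(a)=+1.280e-02  f'(a)=-6.245e-01  a ← 26.292598 − (+1.280e-02/-6.245e-01) = 26.313099
iter 3: u=0.949109  f(a)=+1.584e-05  f'(a)=-6.230e-01  a ← 26.313099 − (+1.584e-05/-6.230e-01) = 26.313125
iter 4: u=0.949108  f(a)=+2.429e-11  f'(a)=-6.230e-01  a ← 26.313125 − (+2.429e-11/-6.230e-01) = 26.313125
iter 5: u=0.949108  f(a)=-7.105e-15  f'(a)=-6.230e-01  a ← 26.313125 − (-7.105e-15/-6.230e-01) = 26.313125
converged: |Δa| < 1e-12 after 5 iterations
sag = a·(cosh(S/(2a)) − 1) = 26.313125·(cosh(0.949108) − 1) = 12.768320
T_max/T_min = cosh(S/(2a)) = 1.485245

a=26.313 sag=12.768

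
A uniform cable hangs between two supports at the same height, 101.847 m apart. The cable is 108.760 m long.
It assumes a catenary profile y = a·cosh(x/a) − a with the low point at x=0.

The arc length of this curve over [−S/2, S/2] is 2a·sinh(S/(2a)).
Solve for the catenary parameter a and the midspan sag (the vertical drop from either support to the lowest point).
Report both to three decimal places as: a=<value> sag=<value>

seed: a₀ = √(S³/(24(L−S))) = √(101.847³/(24·6.913)) = 79.796430
iter 1: u=0.638168  f(a)=+1.421e-01  f'(a)=-1.804e-01  a ← 79.796430 − (+1.421e-01/-1.804e-01) = 80.584242
iter 2: u=0.631929  f(a)=+2.132e-03  f'(a)=-1.750e-01  a ← 80.584242 − (+2.132e-03/-1.750e-01) = 80.596424
iter 3: u=0.631833  f(a)=+4.962e-07  f'(a)=-1.750e-01  a ← 80.596424 − (+4.962e-07/-1.750e-01) = 80.596427
iter 4: u=0.631833  f(a)=+2.842e-14  f'(a)=-1.750e-01  a ← 80.596427 − (+2.842e-14/-1.750e-01) = 80.596427
converged: |Δa| < 1e-12 after 4 iterations
sag = a·(cosh(S/(2a)) − 1) = 80.596427·(cosh(0.631833) − 1) = 16.629950
T_max/T_min = cosh(S/(2a)) = 1.206336

a=80.596 sag=16.630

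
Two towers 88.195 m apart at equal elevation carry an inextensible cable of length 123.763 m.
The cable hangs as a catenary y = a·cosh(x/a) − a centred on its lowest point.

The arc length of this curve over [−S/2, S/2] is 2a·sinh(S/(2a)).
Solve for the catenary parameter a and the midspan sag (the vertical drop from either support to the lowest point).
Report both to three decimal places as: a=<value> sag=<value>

a=29.926 sag=38.812

seed: a₀ = √(S³/(24(L−S))) = √(88.195³/(24·35.568)) = 28.348534
iter 1: u=1.555548  f(a)=+4.560e+00  f'(a)=-3.171e+00  a ← 28.348534 − (+4.560e+00/-3.171e+00) = 29.786278
iter 2: u=1.480464  f(a)=+3.698e-01  f'(a)=-2.676e+00  a ← 29.786278 − (+3.698e-01/-2.676e+00) = 29.924483
iter 3: u=1.473626  f(a)=+2.908e-03  f'(a)=-2.634e+00  a ← 29.924483 − (+2.908e-03/-2.634e+00) = 29.925587
iter 4: u=1.473572  f(a)=+1.829e-07  f'(a)=-2.634e+00  a ← 29.925587 − (+1.829e-07/-2.634e+00) = 29.925587
iter 5: u=1.473572  f(a)=+2.842e-14  f'(a)=-2.634e+00  a ← 29.925587 − (+2.842e-14/-2.634e+00) = 29.925587
converged: |Δa| < 1e-12 after 5 iterations
sag = a·(cosh(S/(2a)) − 1) = 29.925587·(cosh(1.473572) − 1) = 38.812036
T_max/T_min = cosh(S/(2a)) = 2.296952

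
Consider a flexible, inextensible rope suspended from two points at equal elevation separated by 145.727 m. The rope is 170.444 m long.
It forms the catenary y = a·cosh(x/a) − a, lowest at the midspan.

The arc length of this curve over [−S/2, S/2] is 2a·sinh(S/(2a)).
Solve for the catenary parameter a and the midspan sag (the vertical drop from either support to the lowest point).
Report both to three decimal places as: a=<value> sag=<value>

seed: a₀ = √(S³/(24(L−S))) = √(145.727³/(24·24.717)) = 72.228158
iter 1: u=1.008796  f(a)=+1.289e+00  f'(a)=-7.566e-01  a ← 72.228158 − (+1.289e+00/-7.566e-01) = 73.931197
iter 2: u=0.985558  f(a)=+4.698e-02  f'(a)=-7.024e-01  a ← 73.931197 − (+4.698e-02/-7.024e-01) = 73.998089
iter 3: u=0.984667  f(a)=+6.770e-05  f'(a)=-7.004e-01  a ← 73.998089 − (+6.770e-05/-7.004e-01) = 73.998186
iter 4: u=0.984666  f(a)=+1.410e-10  f'(a)=-7.004e-01  a ← 73.998186 − (+1.410e-10/-7.004e-01) = 73.998186
iter 5: u=0.984666  f(a)=+0.000e+00  f'(a)=-7.004e-01  a ← 73.998186 − (+0.000e+00/-7.004e-01) = 73.998186
converged: |Δa| < 1e-12 after 5 iterations
sag = a·(cosh(S/(2a)) − 1) = 73.998186·(cosh(0.984666) − 1) = 38.866870
T_max/T_min = cosh(S/(2a)) = 1.525241

a=73.998 sag=38.867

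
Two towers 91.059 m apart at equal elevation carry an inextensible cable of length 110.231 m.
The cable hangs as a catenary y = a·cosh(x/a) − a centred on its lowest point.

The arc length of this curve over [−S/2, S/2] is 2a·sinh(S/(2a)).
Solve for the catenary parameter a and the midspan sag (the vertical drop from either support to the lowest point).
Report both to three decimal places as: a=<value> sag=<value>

a=41.730 sag=27.401

seed: a₀ = √(S³/(24(L−S))) = √(91.059³/(24·19.172)) = 40.508390
iter 1: u=1.123952  f(a)=+1.248e+00  f'(a)=-1.072e+00  a ← 40.508390 − (+1.248e+00/-1.072e+00) = 41.672965
iter 2: u=1.092543  f(a)=+5.584e-02  f'(a)=-9.777e-01  a ← 41.672965 − (+5.584e-02/-9.777e-01) = 41.730082
iter 3: u=1.091047  f(a)=+1.234e-04  f'(a)=-9.734e-01  a ← 41.730082 − (+1.234e-04/-9.734e-01) = 41.730208
iter 4: u=1.091044  f(a)=+6.055e-10  f'(a)=-9.734e-01  a ← 41.730208 − (+6.055e-10/-9.734e-01) = 41.730208
iter 5: u=1.091044  f(a)=+0.000e+00  f'(a)=-9.734e-01  a ← 41.730208 − (+0.000e+00/-9.734e-01) = 41.730208
converged: |Δa| < 1e-12 after 5 iterations
sag = a·(cosh(S/(2a)) − 1) = 41.730208·(cosh(1.091044) − 1) = 27.401034
T_max/T_min = cosh(S/(2a)) = 1.656623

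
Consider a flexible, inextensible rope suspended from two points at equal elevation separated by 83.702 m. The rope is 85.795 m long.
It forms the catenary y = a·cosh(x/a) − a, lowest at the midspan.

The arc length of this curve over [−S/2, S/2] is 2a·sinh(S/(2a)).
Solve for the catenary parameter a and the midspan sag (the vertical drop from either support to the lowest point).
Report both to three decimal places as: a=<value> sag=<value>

a=108.450 sag=8.176

seed: a₀ = √(S³/(24(L−S))) = √(83.702³/(24·2.093)) = 108.047200
iter 1: u=0.387340  f(a)=+1.576e-02  f'(a)=-3.933e-02  a ← 108.047200 − (+1.576e-02/-3.933e-02) = 108.447871
iter 2: u=0.385909  f(a)=+8.808e-05  f'(a)=-3.889e-02  a ← 108.447871 − (+8.808e-05/-3.889e-02) = 108.450136
iter 3: u=0.385901  f(a)=+2.787e-09  f'(a)=-3.889e-02  a ← 108.450136 − (+2.787e-09/-3.889e-02) = 108.450136
iter 4: u=0.385901  f(a)=+0.000e+00  f'(a)=-3.889e-02  a ← 108.450136 − (+0.000e+00/-3.889e-02) = 108.450136
converged: |Δa| < 1e-12 after 4 iterations
sag = a·(cosh(S/(2a)) − 1) = 108.450136·(cosh(0.385901) − 1) = 8.175880
T_max/T_min = cosh(S/(2a)) = 1.075388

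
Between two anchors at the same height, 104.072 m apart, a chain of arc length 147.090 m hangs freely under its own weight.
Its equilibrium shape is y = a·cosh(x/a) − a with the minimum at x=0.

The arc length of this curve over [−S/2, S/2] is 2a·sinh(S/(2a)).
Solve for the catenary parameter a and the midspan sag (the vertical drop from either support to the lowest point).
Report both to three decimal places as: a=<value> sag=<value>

seed: a₀ = √(S³/(24(L−S))) = √(104.072³/(24·43.018)) = 33.042289
iter 1: u=1.574830  f(a)=+5.661e+00  f'(a)=-3.309e+00  a ← 33.042289 − (+5.661e+00/-3.309e+00) = 34.752682
iter 2: u=1.497323  f(a)=+4.692e-01  f'(a)=-2.782e+00  a ← 34.752682 − (+4.692e-01/-2.782e+00) = 34.921367
iter 3: u=1.490091  f(a)=+3.868e-03  f'(a)=-2.736e+00  a ← 34.921367 − (+3.868e-03/-2.736e+00) = 34.922781
iter 4: u=1.490030  f(a)=+2.676e-07  f'(a)=-2.736e+00  a ← 34.922781 − (+2.676e-07/-2.736e+00) = 34.922781
iter 5: u=1.490030  f(a)=+0.000e+00  f'(a)=-2.736e+00  a ← 34.922781 − (+0.000e+00/-2.736e+00) = 34.922781
converged: |Δa| < 1e-12 after 5 iterations
sag = a·(cosh(S/(2a)) − 1) = 34.922781·(cosh(1.490030) − 1) = 46.492621
T_max/T_min = cosh(S/(2a)) = 2.331298

a=34.923 sag=46.493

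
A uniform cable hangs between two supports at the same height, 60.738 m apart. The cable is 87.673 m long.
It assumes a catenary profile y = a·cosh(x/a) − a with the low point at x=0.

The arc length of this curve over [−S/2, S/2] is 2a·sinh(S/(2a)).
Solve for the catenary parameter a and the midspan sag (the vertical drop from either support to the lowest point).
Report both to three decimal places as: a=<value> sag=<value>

a=19.748 sag=28.331

seed: a₀ = √(S³/(24(L−S))) = √(60.738³/(24·26.935)) = 18.617725
iter 1: u=1.631187  f(a)=+3.819e+00  f'(a)=-3.740e+00  a ← 18.617725 − (+3.819e+00/-3.740e+00) = 19.638783
iter 2: u=1.546379  f(a)=+3.367e-01  f'(a)=-3.107e+00  a ← 19.638783 − (+3.367e-01/-3.107e+00) = 19.747133
iter 3: u=1.537894  f(a)=+3.176e-03  f'(a)=-3.049e+00  a ← 19.747133 − (+3.176e-03/-3.049e+00) = 19.748175
iter 4: u=1.537813  f(a)=+2.884e-07  f'(a)=-3.048e+00  a ← 19.748175 − (+2.884e-07/-3.048e+00) = 19.748175
iter 5: u=1.537813  f(a)=+0.000e+00  f'(a)=-3.048e+00  a ← 19.748175 − (+0.000e+00/-3.048e+00) = 19.748175
converged: |Δa| < 1e-12 after 5 iterations
sag = a·(cosh(S/(2a)) − 1) = 19.748175·(cosh(1.537813) − 1) = 28.331230
T_max/T_min = cosh(S/(2a)) = 2.434625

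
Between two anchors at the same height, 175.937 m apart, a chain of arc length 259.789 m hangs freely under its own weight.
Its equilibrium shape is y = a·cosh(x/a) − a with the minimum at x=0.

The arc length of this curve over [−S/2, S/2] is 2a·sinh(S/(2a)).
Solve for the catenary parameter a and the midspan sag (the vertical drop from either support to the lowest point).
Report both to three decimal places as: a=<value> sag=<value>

a=55.395 sag=85.819

seed: a₀ = √(S³/(24(L−S))) = √(175.937³/(24·83.852)) = 52.020370
iter 1: u=1.691039  f(a)=+1.284e+01  f'(a)=-4.245e+00  a ← 52.020370 − (+1.284e+01/-4.245e+00) = 55.044820
iter 2: u=1.598125  f(a)=+1.205e+00  f'(a)=-3.483e+00  a ← 55.044820 − (+1.205e+00/-3.483e+00) = 55.390785
iter 3: u=1.588143  f(a)=+1.304e-02  f'(a)=-3.408e+00  a ← 55.390785 − (+1.304e-02/-3.408e+00) = 55.394611
iter 4: u=1.588034  f(a)=+1.563e-06  f'(a)=-3.407e+00  a ← 55.394611 − (+1.563e-06/-3.407e+00) = 55.394611
iter 5: u=1.588034  f(a)=+0.000e+00  f'(a)=-3.407e+00  a ← 55.394611 − (+0.000e+00/-3.407e+00) = 55.394611
converged: |Δa| < 1e-12 after 5 iterations
sag = a·(cosh(S/(2a)) − 1) = 55.394611·(cosh(1.588034) − 1) = 85.818505
T_max/T_min = cosh(S/(2a)) = 2.549221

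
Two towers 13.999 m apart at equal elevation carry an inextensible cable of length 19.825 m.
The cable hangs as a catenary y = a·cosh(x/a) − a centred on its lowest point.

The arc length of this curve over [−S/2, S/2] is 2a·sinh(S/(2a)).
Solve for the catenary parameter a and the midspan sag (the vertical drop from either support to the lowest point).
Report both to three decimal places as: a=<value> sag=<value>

seed: a₀ = √(S³/(24(L−S))) = √(13.999³/(24·5.826)) = 4.429500
iter 1: u=1.580201  f(a)=+7.722e-01  f'(a)=-3.349e+00  a ← 4.429500 − (+7.722e-01/-3.349e+00) = 4.660082
iter 2: u=1.502012  f(a)=+6.439e-02  f'(a)=-2.812e+00  a ← 4.660082 − (+6.439e-02/-2.812e+00) = 4.682984
iter 3: u=1.494667  f(a)=+5.378e-04  f'(a)=-2.765e+00  a ← 4.682984 − (+5.378e-04/-2.765e+00) = 4.683179
iter 4: u=1.494604  f(a)=+3.821e-08  f'(a)=-2.764e+00  a ← 4.683179 − (+3.821e-08/-2.764e+00) = 4.683179
iter 5: u=1.494604  f(a)=-3.553e-15  f'(a)=-2.764e+00  a ← 4.683179 − (-3.553e-15/-2.764e+00) = 4.683179
converged: |Δa| < 1e-12 after 5 iterations
sag = a·(cosh(S/(2a)) − 1) = 4.683179·(cosh(1.494604) − 1) = 6.279933
T_max/T_min = cosh(S/(2a)) = 2.340955

a=4.683 sag=6.280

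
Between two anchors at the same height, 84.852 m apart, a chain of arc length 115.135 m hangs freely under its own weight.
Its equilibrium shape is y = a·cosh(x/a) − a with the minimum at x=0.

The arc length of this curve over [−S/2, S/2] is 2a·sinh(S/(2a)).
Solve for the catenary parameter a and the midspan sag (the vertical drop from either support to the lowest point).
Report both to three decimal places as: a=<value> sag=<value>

a=30.433 sag=34.684

seed: a₀ = √(S³/(24(L−S))) = √(84.852³/(24·30.283)) = 28.992660
iter 1: u=1.463336  f(a)=+3.413e+00  f'(a)=-2.572e+00  a ← 28.992660 − (+3.413e+00/-2.572e+00) = 30.319536
iter 2: u=1.399296  f(a)=+2.483e-01  f'(a)=-2.210e+00  a ← 30.319536 − (+2.483e-01/-2.210e+00) = 30.431862
iter 3: u=1.394131  f(a)=+1.542e-03  f'(a)=-2.183e+00  a ← 30.431862 − (+1.542e-03/-2.183e+00) = 30.432569
iter 4: u=1.394099  f(a)=+6.027e-08  f'(a)=-2.183e+00  a ← 30.432569 − (+6.027e-08/-2.183e+00) = 30.432569
iter 5: u=1.394099  f(a)=+0.000e+00  f'(a)=-2.183e+00  a ← 30.432569 − (+0.000e+00/-2.183e+00) = 30.432569
converged: |Δa| < 1e-12 after 5 iterations
sag = a·(cosh(S/(2a)) − 1) = 30.432569·(cosh(1.394099) − 1) = 34.683929
T_max/T_min = cosh(S/(2a)) = 2.139698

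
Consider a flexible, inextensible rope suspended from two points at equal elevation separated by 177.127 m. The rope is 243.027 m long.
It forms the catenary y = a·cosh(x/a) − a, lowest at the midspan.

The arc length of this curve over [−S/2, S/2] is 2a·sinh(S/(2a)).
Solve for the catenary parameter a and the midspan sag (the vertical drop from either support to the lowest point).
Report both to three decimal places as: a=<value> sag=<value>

seed: a₀ = √(S³/(24(L−S))) = √(177.127³/(24·65.900)) = 59.275991
iter 1: u=1.494087  f(a)=+7.759e+00  f'(a)=-2.761e+00  a ← 59.275991 − (+7.759e+00/-2.761e+00) = 62.086007
iter 2: u=1.426465  f(a)=+5.858e-01  f'(a)=-2.359e+00  a ← 62.086007 − (+5.858e-01/-2.359e+00) = 62.334397
iter 3: u=1.420781  f(a)=+3.943e-03  f'(a)=-2.327e+00  a ← 62.334397 − (+3.943e-03/-2.327e+00) = 62.336091
iter 4: u=1.420742  f(a)=+1.813e-07  f'(a)=-2.327e+00  a ← 62.336091 − (+1.813e-07/-2.327e+00) = 62.336091
iter 5: u=1.420742  f(a)=+0.000e+00  f'(a)=-2.327e+00  a ← 62.336091 − (+0.000e+00/-2.327e+00) = 62.336091
converged: |Δa| < 1e-12 after 5 iterations
sag = a·(cosh(S/(2a)) − 1) = 62.336091·(cosh(1.420742) − 1) = 74.233741
T_max/T_min = cosh(S/(2a)) = 2.190863

a=62.336 sag=74.234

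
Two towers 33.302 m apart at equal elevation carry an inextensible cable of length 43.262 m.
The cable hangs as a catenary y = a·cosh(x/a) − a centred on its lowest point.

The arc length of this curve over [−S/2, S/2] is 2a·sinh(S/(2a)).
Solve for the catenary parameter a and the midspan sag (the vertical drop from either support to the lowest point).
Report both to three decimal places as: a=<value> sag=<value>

a=12.953 sag=12.260

seed: a₀ = √(S³/(24(L−S))) = √(33.302³/(24·9.960)) = 12.429973
iter 1: u=1.339585  f(a)=+9.328e-01  f'(a)=-1.909e+00  a ← 12.429973 − (+9.328e-01/-1.909e+00) = 12.918553
iter 2: u=1.288921  f(a)=+5.782e-02  f'(a)=-1.679e+00  a ← 12.918553 − (+5.782e-02/-1.679e+00) = 12.952985
iter 3: u=1.285495  f(a)=+2.546e-04  f'(a)=-1.664e+00  a ← 12.952985 − (+2.546e-04/-1.664e+00) = 12.953138
iter 4: u=1.285480  f(a)=+4.985e-09  f'(a)=-1.664e+00  a ← 12.953138 − (+4.985e-09/-1.664e+00) = 12.953138
iter 5: u=1.285480  f(a)=+0.000e+00  f'(a)=-1.664e+00  a ← 12.953138 − (+0.000e+00/-1.664e+00) = 12.953138
converged: |Δa| < 1e-12 after 5 iterations
sag = a·(cosh(S/(2a)) − 1) = 12.953138·(cosh(1.285480) − 1) = 12.259636
T_max/T_min = cosh(S/(2a)) = 1.946461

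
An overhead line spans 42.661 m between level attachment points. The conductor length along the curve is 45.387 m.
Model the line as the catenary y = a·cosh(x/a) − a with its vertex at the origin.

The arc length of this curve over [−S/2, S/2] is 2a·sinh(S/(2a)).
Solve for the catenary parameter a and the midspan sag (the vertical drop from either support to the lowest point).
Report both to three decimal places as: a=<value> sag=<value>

seed: a₀ = √(S³/(24(L−S))) = √(42.661³/(24·2.726)) = 34.449110
iter 1: u=0.619189  f(a)=+5.274e-02  f'(a)=-1.644e-01  a ← 34.449110 − (+5.274e-02/-1.644e-01) = 34.769863
iter 2: u=0.613477  f(a)=+7.456e-04  f'(a)=-1.598e-01  a ← 34.769863 − (+7.456e-04/-1.598e-01) = 34.774529
iter 3: u=0.613394  f(a)=+1.538e-07  f'(a)=-1.597e-01  a ← 34.774529 − (+1.538e-07/-1.597e-01) = 34.774530
iter 4: u=0.613394  f(a)=+0.000e+00  f'(a)=-1.597e-01  a ← 34.774530 − (+0.000e+00/-1.597e-01) = 34.774530
converged: |Δa| < 1e-12 after 4 iterations
sag = a·(cosh(S/(2a)) − 1) = 34.774530·(cosh(0.613394) − 1) = 6.749715
T_max/T_min = cosh(S/(2a)) = 1.194099

a=34.775 sag=6.750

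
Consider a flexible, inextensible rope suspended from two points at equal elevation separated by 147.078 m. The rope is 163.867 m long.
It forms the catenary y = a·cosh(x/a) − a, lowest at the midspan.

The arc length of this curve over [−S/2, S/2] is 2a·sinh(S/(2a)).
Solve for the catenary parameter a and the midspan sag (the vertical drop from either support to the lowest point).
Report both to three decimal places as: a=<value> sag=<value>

seed: a₀ = √(S³/(24(L−S))) = √(147.078³/(24·16.789)) = 88.859433
iter 1: u=0.827588  f(a)=+5.844e-01  f'(a)=-4.044e-01  a ← 88.859433 − (+5.844e-01/-4.044e-01) = 90.304553
iter 2: u=0.814344  f(a)=+1.456e-02  f'(a)=-3.845e-01  a ← 90.304553 − (+1.456e-02/-3.845e-01) = 90.342427
iter 3: u=0.814003  f(a)=+9.553e-06  f'(a)=-3.840e-01  a ← 90.342427 − (+9.553e-06/-3.840e-01) = 90.342452
iter 4: u=0.814003  f(a)=+4.121e-12  f'(a)=-3.840e-01  a ← 90.342452 − (+4.121e-12/-3.840e-01) = 90.342452
converged: |Δa| < 1e-12 after 4 iterations
sag = a·(cosh(S/(2a)) − 1) = 90.342452·(cosh(0.814003) − 1) = 31.620071
T_max/T_min = cosh(S/(2a)) = 1.350002

a=90.342 sag=31.620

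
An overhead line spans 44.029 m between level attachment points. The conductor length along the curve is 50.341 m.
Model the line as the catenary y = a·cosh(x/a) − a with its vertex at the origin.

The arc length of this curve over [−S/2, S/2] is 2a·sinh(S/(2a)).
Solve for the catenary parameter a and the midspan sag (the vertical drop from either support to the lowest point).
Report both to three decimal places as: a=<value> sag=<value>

a=24.231 sag=10.707

seed: a₀ = √(S³/(24(L−S))) = √(44.029³/(24·6.312)) = 23.736633
iter 1: u=0.927448  f(a)=+2.771e-01  f'(a)=-5.790e-01  a ← 23.736633 − (+2.771e-01/-5.790e-01) = 24.215196
iter 2: u=0.909119  f(a)=+8.602e-03  f'(a)=-5.436e-01  a ← 24.215196 − (+8.602e-03/-5.436e-01) = 24.231021
iter 3: u=0.908525  f(a)=+8.878e-06  f'(a)=-5.424e-01  a ← 24.231021 − (+8.878e-06/-5.424e-01) = 24.231037
iter 4: u=0.908525  f(a)=+9.472e-12  f'(a)=-5.424e-01  a ← 24.231037 − (+9.472e-12/-5.424e-01) = 24.231037
converged: |Δa| < 1e-12 after 4 iterations
sag = a·(cosh(S/(2a)) − 1) = 24.231037·(cosh(0.908525) − 1) = 10.707441
T_max/T_min = cosh(S/(2a)) = 1.441889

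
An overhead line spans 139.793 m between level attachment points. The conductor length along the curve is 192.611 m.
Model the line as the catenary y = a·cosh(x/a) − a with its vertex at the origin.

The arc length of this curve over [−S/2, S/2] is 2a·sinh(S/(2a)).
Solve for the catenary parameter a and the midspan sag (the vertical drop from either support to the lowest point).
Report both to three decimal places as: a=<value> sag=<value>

seed: a₀ = √(S³/(24(L−S))) = √(139.793³/(24·52.818)) = 46.422822
iter 1: u=1.505650  f(a)=+6.320e+00  f'(a)=-2.835e+00  a ← 46.422822 − (+6.320e+00/-2.835e+00) = 48.652289
iter 2: u=1.436654  f(a)=+4.838e-01  f'(a)=-2.416e+00  a ← 48.652289 − (+4.838e-01/-2.416e+00) = 48.852546
iter 3: u=1.430765  f(a)=+3.355e-03  f'(a)=-2.383e+00  a ← 48.852546 − (+3.355e-03/-2.383e+00) = 48.853954
iter 4: u=1.430724  f(a)=+1.638e-07  f'(a)=-2.382e+00  a ← 48.853954 − (+1.638e-07/-2.382e+00) = 48.853954
iter 5: u=1.430724  f(a)=+0.000e+00  f'(a)=-2.382e+00  a ← 48.853954 − (+0.000e+00/-2.382e+00) = 48.853954
converged: |Δa| < 1e-12 after 5 iterations
sag = a·(cosh(S/(2a)) − 1) = 48.853954·(cosh(1.430724) − 1) = 59.134278
T_max/T_min = cosh(S/(2a)) = 2.210430

a=48.854 sag=59.134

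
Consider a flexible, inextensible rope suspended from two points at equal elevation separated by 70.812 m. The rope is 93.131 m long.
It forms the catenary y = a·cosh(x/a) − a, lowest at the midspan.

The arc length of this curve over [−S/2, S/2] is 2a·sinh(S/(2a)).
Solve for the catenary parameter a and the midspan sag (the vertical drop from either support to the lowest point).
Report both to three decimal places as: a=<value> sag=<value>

seed: a₀ = √(S³/(24(L−S))) = √(70.812³/(24·22.319)) = 25.746447
iter 1: u=1.375180  f(a)=+2.208e+00  f'(a)=-2.085e+00  a ← 25.746447 − (+2.208e+00/-2.085e+00) = 26.805641
iter 2: u=1.320841  f(a)=+1.436e-01  f'(a)=-1.822e+00  a ← 26.805641 − (+1.436e-01/-1.822e+00) = 26.884456
iter 3: u=1.316969  f(a)=+7.003e-04  f'(a)=-1.804e+00  a ← 26.884456 − (+7.003e-04/-1.804e+00) = 26.884845
iter 4: u=1.316950  f(a)=+1.684e-08  f'(a)=-1.804e+00  a ← 26.884845 − (+1.684e-08/-1.804e+00) = 26.884845
iter 5: u=1.316950  f(a)=-2.842e-14  f'(a)=-1.804e+00  a ← 26.884845 − (-2.842e-14/-1.804e+00) = 26.884845
converged: |Δa| < 1e-12 after 5 iterations
sag = a·(cosh(S/(2a)) − 1) = 26.884845·(cosh(1.316950) − 1) = 26.884484
T_max/T_min = cosh(S/(2a)) = 1.999987

a=26.885 sag=26.884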